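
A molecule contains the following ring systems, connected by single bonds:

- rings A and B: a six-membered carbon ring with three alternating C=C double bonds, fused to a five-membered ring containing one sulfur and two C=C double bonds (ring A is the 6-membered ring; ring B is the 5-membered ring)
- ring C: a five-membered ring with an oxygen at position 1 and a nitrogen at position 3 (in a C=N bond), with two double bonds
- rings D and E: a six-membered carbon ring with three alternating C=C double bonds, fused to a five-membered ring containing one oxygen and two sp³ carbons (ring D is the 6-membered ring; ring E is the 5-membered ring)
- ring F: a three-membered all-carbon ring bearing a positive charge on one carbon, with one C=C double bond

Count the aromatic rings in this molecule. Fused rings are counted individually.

5

Rings A and B form a fused bicyclic system (with one sulfur) with 9 sp² atoms and 10 π electrons from ring double bonds plus a heteroatom lone pair. 10 = 4(2)+2, so the system is aromatic and both rings count as aromatic (benzothiophene).
Ring C is planar and fully conjugated; 2 ring double bonds (4 π electrons) plus a heteroatom lone pair (2) give 6 π electrons. That satisfies 4n+2 with n=1, so ring C is aromatic (oxazole).
Ring D is planar and fully conjugated; 3 ring double bonds give 6 π electrons. That satisfies 4n+2 with n=1, so ring D is aromatic (benzene ring).
Ring E has two sp³ carbons, so it is not fully conjugated — not aromatic (oxolane ring).
Ring F has a continuous p-orbital overlap around the ring; 1 ring double bond (2 π electrons) plus the carbocation's empty p orbital (0, but keeps the ring conjugated) give 2 π electrons. That satisfies 4n+2 with n=0, so ring F is aromatic (cyclopropenyl cation).
Aromatic: A, B, C, D, F. Total: 5.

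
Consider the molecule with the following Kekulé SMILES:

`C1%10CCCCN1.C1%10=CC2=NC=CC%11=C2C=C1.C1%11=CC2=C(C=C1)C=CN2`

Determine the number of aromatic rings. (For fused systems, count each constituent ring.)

The SMILES encodes a six-membered saturated ring of five carbons and one N–H nitrogen; two fused six-membered rings, each with three alternating double bonds; one ring is all carbon and the other has one ring nitrogen; a six-membered carbon ring with three alternating C=C double bonds, fused to a five-membered ring containing one N–H nitrogen and two C=C double bonds.
The 6-membered ring with one N–H has only sp³ atoms, so it is not fully conjugated — not aromatic (piperidine).
The fused 6/6-membered bicyclic (with one nitrogen) is a single π system with 10 sp² atoms and 10 π electrons from ring double bonds. 10 = 4(2)+2, so the system is aromatic and both rings count as aromatic (quinoline).
The fused 6/5-membered bicyclic (with one N–H) is a single π system with 9 sp² atoms and 10 π electrons from ring double bonds plus a heteroatom lone pair. 10 = 4(2)+2, so the system is aromatic and both rings count as aromatic (indole).
4 of the 5 rings are aromatic. Total: 4.

4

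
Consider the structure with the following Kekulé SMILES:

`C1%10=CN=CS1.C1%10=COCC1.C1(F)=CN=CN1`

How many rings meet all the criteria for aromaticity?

The SMILES encodes a five-membered ring with a sulfur at position 1 and a nitrogen at position 3 (in a C=N bond), with two double bonds; a five-membered ring of four carbons and one oxygen, with one C=C double bond and two sp³ carbons; a five-membered ring with nitrogens at positions 1 and 3 (one bearing H, one in a C=N bond) and two double bonds.
The 5-membered ring with one sulfur and one =N– has a continuous p-orbital overlap around the ring; 2 ring double bonds (4 π electrons) plus a heteroatom lone pair (2) give 6 π electrons. 6 = 4(1)+2, so it is aromatic (thiazole).
The 5-membered ring with one oxygen has two sp³ carbons, so it is not fully conjugated — not aromatic (2,3-dihydrofuran).
The 5-membered ring with two nitrogens (one N–H, one =N–) is planar and fully conjugated; 2 ring double bonds (4 π electrons) plus a heteroatom lone pair (2) give 6 π electrons. Since 6 = 4n+2 (n=1), it is aromatic (imidazole).
2 of the 3 rings are aromatic. Total: 2.

2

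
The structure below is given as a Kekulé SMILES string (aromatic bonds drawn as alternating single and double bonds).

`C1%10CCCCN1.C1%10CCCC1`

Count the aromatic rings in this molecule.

0

The SMILES encodes a six-membered saturated ring of five carbons and one N–H nitrogen; a five-membered saturated carbon ring.
The 6-membered ring with one N–H has only sp³ atoms, so it is not fully conjugated — not aromatic (piperidine).
The 5-membered ring has only sp³ atoms, so it is not fully conjugated — not aromatic (cyclopentane).
None of the rings are aromatic. Total: 0.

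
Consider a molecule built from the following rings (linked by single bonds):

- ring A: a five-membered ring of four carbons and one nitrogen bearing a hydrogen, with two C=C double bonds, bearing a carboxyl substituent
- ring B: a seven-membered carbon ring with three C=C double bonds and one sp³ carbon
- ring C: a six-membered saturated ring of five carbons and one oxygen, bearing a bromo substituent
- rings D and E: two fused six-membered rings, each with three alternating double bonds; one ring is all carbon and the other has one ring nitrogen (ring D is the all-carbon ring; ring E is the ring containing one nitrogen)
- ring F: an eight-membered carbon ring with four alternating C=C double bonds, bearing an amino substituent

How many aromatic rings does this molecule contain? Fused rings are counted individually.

Ring A is planar and fully conjugated; 2 ring double bonds (4 π electrons) plus a heteroatom lone pair (2) give 6 π electrons. That satisfies 4n+2 with n=1, so ring A is aromatic (pyrrole).
Ring B has one sp³ carbon, so it is not fully conjugated — not aromatic (cycloheptatriene).
Ring C has only sp³ atoms, so it is not fully conjugated — not aromatic (tetrahydropyran).
Rings D and E form a fused bicyclic system (with one nitrogen) with 10 sp² atoms and 10 π electrons from ring double bonds. 10 = 4(2)+2, so the system is aromatic and both rings count as aromatic (quinoline).
Ring F has only sp² ring atoms; a planar conformation would have a fully conjugated π system of 8 electrons. But 8 = 4(2), which is 4n not 4n+2, so ring F is not aromatic (cyclooctatetraene) — cyclooctatetraene distorts into a non-planar tub to avoid antiaromaticity.
Aromatic: A, D, E. Total: 3.

3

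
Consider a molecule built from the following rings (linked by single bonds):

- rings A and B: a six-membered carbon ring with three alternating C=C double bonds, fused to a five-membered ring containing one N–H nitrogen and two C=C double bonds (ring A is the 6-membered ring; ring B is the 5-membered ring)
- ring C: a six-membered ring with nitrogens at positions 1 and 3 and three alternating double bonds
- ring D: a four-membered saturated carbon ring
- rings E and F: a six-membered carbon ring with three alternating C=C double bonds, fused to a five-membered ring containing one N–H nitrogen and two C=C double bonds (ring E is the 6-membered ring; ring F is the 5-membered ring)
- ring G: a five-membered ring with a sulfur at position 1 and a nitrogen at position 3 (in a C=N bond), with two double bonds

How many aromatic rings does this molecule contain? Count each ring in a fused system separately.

6

Rings A and B form a fused bicyclic system (with one N–H) with 9 sp² atoms and 10 π electrons from ring double bonds plus a heteroatom lone pair. 10 = 4(2)+2, so the system is aromatic and both rings count as aromatic (indole).
Ring C is planar and fully conjugated; 3 ring double bonds give 6 π electrons. That satisfies 4n+2 with n=1, so ring C is aromatic (pyrimidine).
Ring D has only sp³ atoms, so it is not fully conjugated — not aromatic (cyclobutane).
Rings E and F form a fused bicyclic system (with one N–H) with 9 sp² atoms and 10 π electrons from ring double bonds plus a heteroatom lone pair. 10 = 4(2)+2, so the system is aromatic and both rings count as aromatic (indole).
Ring G has a continuous p-orbital overlap around the ring; 2 ring double bonds (4 π electrons) plus a heteroatom lone pair (2) give 6 π electrons. 6 = 4(1)+2, so ring G is aromatic (thiazole).
Aromatic: A, B, C, E, F, G. Total: 6.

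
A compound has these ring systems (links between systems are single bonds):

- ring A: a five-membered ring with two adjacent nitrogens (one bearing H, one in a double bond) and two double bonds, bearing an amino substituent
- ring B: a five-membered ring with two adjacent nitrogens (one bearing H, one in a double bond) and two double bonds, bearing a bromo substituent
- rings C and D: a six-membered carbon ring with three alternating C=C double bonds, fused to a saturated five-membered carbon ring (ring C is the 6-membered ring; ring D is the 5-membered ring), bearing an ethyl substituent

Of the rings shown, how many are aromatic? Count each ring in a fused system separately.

Ring A is planar and fully conjugated; 2 ring double bonds (4 π electrons) plus a heteroatom lone pair (2) give 6 π electrons. 6 = 4(1)+2, so ring A is aromatic (pyrazole).
Ring B is fully conjugated (every ring atom contributes a p orbital); 2 ring double bonds (4 π electrons) plus a heteroatom lone pair (2) give 6 π electrons. 6 = 4(1)+2, so ring B is aromatic (pyrazole).
Ring C is planar and fully conjugated; 3 ring double bonds give 6 π electrons. That satisfies 4n+2 with n=1, so ring C is aromatic (benzene ring).
Ring D has three sp³ carbons, so it is not fully conjugated — not aromatic (cyclopentane ring).
Aromatic: A, B, C. Total: 3.

3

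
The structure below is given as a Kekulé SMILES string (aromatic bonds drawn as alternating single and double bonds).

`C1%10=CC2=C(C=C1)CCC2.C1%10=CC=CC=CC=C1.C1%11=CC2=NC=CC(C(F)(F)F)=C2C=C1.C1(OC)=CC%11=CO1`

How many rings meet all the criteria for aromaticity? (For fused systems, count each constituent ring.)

4

The SMILES encodes a six-membered carbon ring with three alternating C=C double bonds, fused to a saturated five-membered carbon ring; an eight-membered carbon ring with four alternating C=C double bonds; two fused six-membered rings, each with three alternating double bonds; one ring is all carbon and the other has one ring nitrogen; a five-membered ring of four carbons and one oxygen, with two C=C double bonds.
The 6-membered ring is planar and fully conjugated; 3 ring double bonds give 6 π electrons. Since 6 = 4n+2 (n=1), it is aromatic (benzene ring).
The 5-membered ring has three sp³ carbons, so it is not fully conjugated — not aromatic (cyclopentane ring).
The 8-membered ring has only sp² ring atoms; a planar conformation would have a fully conjugated π system of 8 electrons. But 8 = 4(2), which is 4n not 4n+2, so it is not aromatic (cyclooctatetraene) — cyclooctatetraene distorts into a non-planar tub to avoid antiaromaticity.
The fused 6/6-membered bicyclic (with one nitrogen) is a single π system with 10 sp² atoms and 10 π electrons from ring double bonds. 10 = 4(2)+2, so the system is aromatic and both rings count as aromatic (quinoline).
The 5-membered ring with one oxygen is fully conjugated (every ring atom contributes a p orbital); 2 ring double bonds (4 π electrons) plus a heteroatom lone pair (2) give 6 π electrons. That satisfies 4n+2 with n=1, so it is aromatic (furan).
4 of the 6 rings are aromatic. Total: 4.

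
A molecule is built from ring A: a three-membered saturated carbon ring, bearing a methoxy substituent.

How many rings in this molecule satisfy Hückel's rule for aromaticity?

Ring A has only sp³ atoms, so it is not fully conjugated — not aromatic (cyclopropane).

0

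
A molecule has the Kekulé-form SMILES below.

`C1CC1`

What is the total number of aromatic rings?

The SMILES encodes a three-membered saturated carbon ring.
The 3-membered ring has only sp³ atoms, so it is not fully conjugated — not aromatic (cyclopropane).

0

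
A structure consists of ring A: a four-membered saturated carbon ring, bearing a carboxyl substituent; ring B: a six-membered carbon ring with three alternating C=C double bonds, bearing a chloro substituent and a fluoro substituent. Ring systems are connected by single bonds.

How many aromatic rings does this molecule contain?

Ring A has only sp³ atoms, so it is not fully conjugated — not aromatic (cyclobutane).
Ring B is fully conjugated (every ring atom contributes a p orbital); 3 ring double bonds give 6 π electrons. 6 = 4(1)+2, so ring B is aromatic (benzene).
Aromatic: B. Total: 1.

1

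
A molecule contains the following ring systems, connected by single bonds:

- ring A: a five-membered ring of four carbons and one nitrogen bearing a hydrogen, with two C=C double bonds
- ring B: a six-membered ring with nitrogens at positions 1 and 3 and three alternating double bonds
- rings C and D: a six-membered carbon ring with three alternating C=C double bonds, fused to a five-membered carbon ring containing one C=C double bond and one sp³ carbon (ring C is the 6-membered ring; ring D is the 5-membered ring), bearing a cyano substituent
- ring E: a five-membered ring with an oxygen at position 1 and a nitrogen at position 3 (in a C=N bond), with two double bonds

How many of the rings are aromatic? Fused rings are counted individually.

4

Ring A is planar and fully conjugated; 2 ring double bonds (4 π electrons) plus a heteroatom lone pair (2) give 6 π electrons. That satisfies 4n+2 with n=1, so ring A is aromatic (pyrrole).
Ring B has a continuous p-orbital overlap around the ring; 3 ring double bonds give 6 π electrons. Since 6 = 4n+2 (n=1), ring B is aromatic (pyrimidine).
Ring C is fully conjugated (every ring atom contributes a p orbital); 3 ring double bonds give 6 π electrons. 6 = 4(1)+2, so ring C is aromatic (benzene ring).
Ring D has one sp³ carbon, so it is not fully conjugated — not aromatic (cyclopentene ring).
Ring E is fully conjugated (every ring atom contributes a p orbital); 2 ring double bonds (4 π electrons) plus a heteroatom lone pair (2) give 6 π electrons. 6 = 4(1)+2, so ring E is aromatic (oxazole).
Aromatic: A, B, C, E. Total: 4.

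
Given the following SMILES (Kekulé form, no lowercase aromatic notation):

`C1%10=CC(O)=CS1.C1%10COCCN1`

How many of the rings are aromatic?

1

The SMILES encodes a five-membered ring of four carbons and one sulfur, with two C=C double bonds; a six-membered saturated ring with an oxygen and an N–H nitrogen at positions 1 and 4.
The 5-membered ring with one sulfur is fully conjugated (every ring atom contributes a p orbital); 2 ring double bonds (4 π electrons) plus a heteroatom lone pair (2) give 6 π electrons. That satisfies 4n+2 with n=1, so it is aromatic (thiophene).
The 6-membered ring with one oxygen and one N–H (1,4) has only sp³ atoms, so it is not fully conjugated — not aromatic (morpholine).
1 of the 2 rings is aromatic. Total: 1.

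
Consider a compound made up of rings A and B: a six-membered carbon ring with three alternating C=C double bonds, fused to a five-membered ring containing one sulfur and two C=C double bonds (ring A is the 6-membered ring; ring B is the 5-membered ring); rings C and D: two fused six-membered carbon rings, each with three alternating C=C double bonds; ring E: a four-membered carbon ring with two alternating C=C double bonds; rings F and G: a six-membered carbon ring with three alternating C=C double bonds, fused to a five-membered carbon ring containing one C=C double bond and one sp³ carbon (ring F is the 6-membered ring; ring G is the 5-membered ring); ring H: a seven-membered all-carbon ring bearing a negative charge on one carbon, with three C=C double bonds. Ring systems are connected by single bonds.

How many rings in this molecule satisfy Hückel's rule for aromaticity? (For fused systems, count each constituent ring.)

5

Rings A and B form a fused bicyclic system (with one sulfur) with 9 sp² atoms and 10 π electrons from ring double bonds plus a heteroatom lone pair. 10 = 4(2)+2, so the system is aromatic and both rings count as aromatic (benzothiophene).
Rings C and D form a fused bicyclic system with 10 sp² atoms and 10 π electrons from ring double bonds. 10 = 4(2)+2, so the system is aromatic and both rings count as aromatic (naphthalene).
Ring E has only sp² ring atoms; a planar conformation would have a fully conjugated π system of 4 electrons. But 4 = 4(1), which is 4n not 4n+2, so ring E is not aromatic (cyclobutadiene) — cyclobutadiene is antiaromatic and distorts to a rectangle.
Ring F is planar and fully conjugated; 3 ring double bonds give 6 π electrons. 6 = 4(1)+2, so ring F is aromatic (benzene ring).
Ring G has one sp³ carbon, so it is not fully conjugated — not aromatic (cyclopentene ring).
Ring H has only sp² ring atoms; a planar conformation would have a fully conjugated π system of 8 electrons. But 8 = 4(2), which is 4n not 4n+2, so ring H is not aromatic (cycloheptatrienyl anion).
Aromatic: A, B, C, D, F. Total: 5.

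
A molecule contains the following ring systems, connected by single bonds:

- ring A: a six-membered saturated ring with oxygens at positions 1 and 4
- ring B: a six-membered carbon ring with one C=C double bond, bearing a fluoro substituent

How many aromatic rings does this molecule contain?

0

Ring A has only sp³ atoms, so it is not fully conjugated — not aromatic (1,4-dioxane).
Ring B has four sp³ carbons, so it is not fully conjugated — not aromatic (cyclohexene).
No ring is aromatic. Total: 0.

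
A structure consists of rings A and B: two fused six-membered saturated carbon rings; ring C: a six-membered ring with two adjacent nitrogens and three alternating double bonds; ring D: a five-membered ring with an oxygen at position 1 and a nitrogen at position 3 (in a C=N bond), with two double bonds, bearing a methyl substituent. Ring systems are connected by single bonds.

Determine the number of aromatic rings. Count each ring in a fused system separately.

Ring A has only sp³ atoms, so it is not fully conjugated — not aromatic (cyclohexane ring).
Ring B has only sp³ atoms, so it is not fully conjugated — not aromatic (cyclohexane ring).
Ring C is planar and fully conjugated; 3 ring double bonds give 6 π electrons. Since 6 = 4n+2 (n=1), ring C is aromatic (pyridazine).
Ring D has a continuous p-orbital overlap around the ring; 2 ring double bonds (4 π electrons) plus a heteroatom lone pair (2) give 6 π electrons. Since 6 = 4n+2 (n=1), ring D is aromatic (oxazole).
Aromatic: C, D. Total: 2.

2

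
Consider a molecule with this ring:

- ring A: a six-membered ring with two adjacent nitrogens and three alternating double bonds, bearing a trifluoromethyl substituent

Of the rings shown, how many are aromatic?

Ring A has a continuous p-orbital overlap around the ring; 3 ring double bonds give 6 π electrons. That satisfies 4n+2 with n=1, so ring A is aromatic (pyridazine).

1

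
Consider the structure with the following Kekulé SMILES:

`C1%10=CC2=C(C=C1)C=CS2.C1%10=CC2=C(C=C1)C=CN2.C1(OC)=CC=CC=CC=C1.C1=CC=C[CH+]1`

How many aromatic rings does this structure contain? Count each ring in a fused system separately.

The SMILES encodes a six-membered carbon ring with three alternating C=C double bonds, fused to a five-membered ring containing one sulfur and two C=C double bonds; a six-membered carbon ring with three alternating C=C double bonds, fused to a five-membered ring containing one N–H nitrogen and two C=C double bonds; an eight-membered carbon ring with four alternating C=C double bonds; a five-membered all-carbon ring bearing a positive charge on one carbon, with two C=C double bonds.
The fused 6/5-membered bicyclic (with one sulfur) is a single π system with 9 sp² atoms and 10 π electrons from ring double bonds plus a heteroatom lone pair. 10 = 4(2)+2, so the system is aromatic and both rings count as aromatic (benzothiophene).
The fused 6/5-membered bicyclic (with one N–H) is a single π system with 9 sp² atoms and 10 π electrons from ring double bonds plus a heteroatom lone pair. 10 = 4(2)+2, so the system is aromatic and both rings count as aromatic (indole).
The 8-membered ring has only sp² ring atoms; a planar conformation would have a fully conjugated π system of 8 electrons. But 8 = 4(2), which is 4n not 4n+2, so it is not aromatic (cyclooctatetraene) — cyclooctatetraene distorts into a non-planar tub to avoid antiaromaticity.
The 5-membered ring has only sp² ring atoms; a planar conformation would have a fully conjugated π system of 4 electrons. But 4 = 4(1), which is 4n not 4n+2, so it is not aromatic (cyclopentadienyl cation).
4 of the 6 rings are aromatic. Total: 4.

4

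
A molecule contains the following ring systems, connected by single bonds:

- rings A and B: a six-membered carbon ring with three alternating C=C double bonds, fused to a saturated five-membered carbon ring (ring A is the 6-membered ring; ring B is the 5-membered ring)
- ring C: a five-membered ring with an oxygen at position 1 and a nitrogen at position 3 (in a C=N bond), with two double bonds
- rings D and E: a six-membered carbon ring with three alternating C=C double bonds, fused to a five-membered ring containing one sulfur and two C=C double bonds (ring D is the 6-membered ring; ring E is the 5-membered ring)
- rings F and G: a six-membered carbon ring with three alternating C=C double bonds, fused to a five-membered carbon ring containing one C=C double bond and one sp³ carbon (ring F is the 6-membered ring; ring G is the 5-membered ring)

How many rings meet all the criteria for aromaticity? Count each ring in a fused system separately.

Ring A is fully conjugated (every ring atom contributes a p orbital); 3 ring double bonds give 6 π electrons. Since 6 = 4n+2 (n=1), ring A is aromatic (benzene ring).
Ring B has three sp³ carbons, so it is not fully conjugated — not aromatic (cyclopentane ring).
Ring C has a continuous p-orbital overlap around the ring; 2 ring double bonds (4 π electrons) plus a heteroatom lone pair (2) give 6 π electrons. That satisfies 4n+2 with n=1, so ring C is aromatic (oxazole).
Rings D and E form a fused bicyclic system (with one sulfur) with 9 sp² atoms and 10 π electrons from ring double bonds plus a heteroatom lone pair. 10 = 4(2)+2, so the system is aromatic and both rings count as aromatic (benzothiophene).
Ring F has a continuous p-orbital overlap around the ring; 3 ring double bonds give 6 π electrons. Since 6 = 4n+2 (n=1), ring F is aromatic (benzene ring).
Ring G has one sp³ carbon, so it is not fully conjugated — not aromatic (cyclopentene ring).
Aromatic: A, C, D, E, F. Total: 5.

5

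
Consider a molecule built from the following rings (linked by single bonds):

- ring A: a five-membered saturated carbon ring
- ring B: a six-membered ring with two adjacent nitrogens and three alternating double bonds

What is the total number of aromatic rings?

Ring A has only sp³ atoms, so it is not fully conjugated — not aromatic (cyclopentane).
Ring B has a continuous p-orbital overlap around the ring; 3 ring double bonds give 6 π electrons. 6 = 4(1)+2, so ring B is aromatic (pyridazine).
Aromatic: B. Total: 1.

1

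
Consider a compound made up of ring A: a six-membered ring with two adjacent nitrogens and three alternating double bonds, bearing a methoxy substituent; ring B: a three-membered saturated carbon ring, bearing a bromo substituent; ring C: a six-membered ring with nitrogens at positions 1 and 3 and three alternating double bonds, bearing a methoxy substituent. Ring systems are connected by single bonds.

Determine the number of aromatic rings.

Ring A is planar and fully conjugated; 3 ring double bonds give 6 π electrons. That satisfies 4n+2 with n=1, so ring A is aromatic (pyridazine).
Ring B has only sp³ atoms, so it is not fully conjugated — not aromatic (cyclopropane).
Ring C is planar and fully conjugated; 3 ring double bonds give 6 π electrons. That satisfies 4n+2 with n=1, so ring C is aromatic (pyrimidine).
Aromatic: A, C. Total: 2.

2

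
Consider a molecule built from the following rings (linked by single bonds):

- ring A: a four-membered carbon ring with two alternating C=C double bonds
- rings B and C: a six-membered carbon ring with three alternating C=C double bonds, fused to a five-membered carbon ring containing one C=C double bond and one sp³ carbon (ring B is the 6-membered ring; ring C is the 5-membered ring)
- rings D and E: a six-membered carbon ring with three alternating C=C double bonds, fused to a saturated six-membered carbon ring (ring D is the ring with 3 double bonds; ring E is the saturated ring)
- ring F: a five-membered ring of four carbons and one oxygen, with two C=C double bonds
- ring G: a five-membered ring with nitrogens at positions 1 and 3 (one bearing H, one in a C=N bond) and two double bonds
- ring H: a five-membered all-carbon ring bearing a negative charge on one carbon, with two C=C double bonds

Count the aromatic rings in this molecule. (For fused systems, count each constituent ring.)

Ring A has only sp² ring atoms; a planar conformation would have a fully conjugated π system of 4 electrons. But 4 = 4(1), which is 4n not 4n+2, so ring A is not aromatic (cyclobutadiene) — cyclobutadiene is antiaromatic and distorts to a rectangle.
Ring B has a continuous p-orbital overlap around the ring; 3 ring double bonds give 6 π electrons. 6 = 4(1)+2, so ring B is aromatic (benzene ring).
Ring C has one sp³ carbon, so it is not fully conjugated — not aromatic (cyclopentene ring).
Ring D is fully conjugated (every ring atom contributes a p orbital); 3 ring double bonds give 6 π electrons. Since 6 = 4n+2 (n=1), ring D is aromatic (benzene ring).
Ring E has four sp³ carbons, so it is not fully conjugated — not aromatic (cyclohexane ring).
Ring F is planar and fully conjugated; 2 ring double bonds (4 π electrons) plus a heteroatom lone pair (2) give 6 π electrons. That satisfies 4n+2 with n=1, so ring F is aromatic (furan).
Ring G is fully conjugated (every ring atom contributes a p orbital); 2 ring double bonds (4 π electrons) plus a heteroatom lone pair (2) give 6 π electrons. That satisfies 4n+2 with n=1, so ring G is aromatic (imidazole).
Ring H is fully conjugated (every ring atom contributes a p orbital); 2 ring double bonds (4 π electrons) plus the carbanion lone pair (2) give 6 π electrons. Since 6 = 4n+2 (n=1), ring H is aromatic (cyclopentadienyl anion).
Aromatic: B, D, F, G, H. Total: 5.

5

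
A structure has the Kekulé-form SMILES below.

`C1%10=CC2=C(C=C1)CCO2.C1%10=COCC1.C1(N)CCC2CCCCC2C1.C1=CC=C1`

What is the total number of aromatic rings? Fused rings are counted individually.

The SMILES encodes a six-membered carbon ring with three alternating C=C double bonds, fused to a five-membered ring containing one oxygen and two sp³ carbons; a five-membered ring of four carbons and one oxygen, with one C=C double bond and two sp³ carbons; two fused six-membered saturated carbon rings; a four-membered carbon ring with two alternating C=C double bonds.
The 6-membered ring is fully conjugated (every ring atom contributes a p orbital); 3 ring double bonds give 6 π electrons. That satisfies 4n+2 with n=1, so it is aromatic (benzene ring).
The 5-membered ring with one oxygen has two sp³ carbons, so it is not fully conjugated — not aromatic (oxolane ring).
The second 5-membered ring with one oxygen has two sp³ carbons, so it is not fully conjugated — not aromatic (2,3-dihydrofuran).
The second 6-membered ring has only sp³ atoms, so it is not fully conjugated — not aromatic (cyclohexane ring).
The third 6-membered ring has only sp³ atoms, so it is not fully conjugated — not aromatic (cyclohexane ring).
The 4-membered ring has only sp² ring atoms; a planar conformation would have a fully conjugated π system of 4 electrons. But 4 = 4(1), which is 4n not 4n+2, so it is not aromatic (cyclobutadiene) — cyclobutadiene is antiaromatic and distorts to a rectangle.
1 of the 6 rings is aromatic. Total: 1.

1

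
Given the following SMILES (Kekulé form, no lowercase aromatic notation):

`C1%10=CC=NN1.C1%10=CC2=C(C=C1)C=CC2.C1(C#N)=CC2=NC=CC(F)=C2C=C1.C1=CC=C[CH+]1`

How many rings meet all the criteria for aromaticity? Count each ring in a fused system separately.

The SMILES encodes a five-membered ring with two adjacent nitrogens (one bearing H, one in a double bond) and two double bonds; a six-membered carbon ring with three alternating C=C double bonds, fused to a five-membered carbon ring containing one C=C double bond and one sp³ carbon; two fused six-membered rings, each with three alternating double bonds; one ring is all carbon and the other has one ring nitrogen; a five-membered all-carbon ring bearing a positive charge on one carbon, with two C=C double bonds.
The 5-membered ring with two adjacent nitrogens (one N–H, one =N–) is fully conjugated (every ring atom contributes a p orbital); 2 ring double bonds (4 π electrons) plus a heteroatom lone pair (2) give 6 π electrons. That satisfies 4n+2 with n=1, so it is aromatic (pyrazole).
The 6-membered ring has a continuous p-orbital overlap around the ring; 3 ring double bonds give 6 π electrons. 6 = 4(1)+2, so it is aromatic (benzene ring).
The 5-membered ring has one sp³ carbon, so it is not fully conjugated — not aromatic (cyclopentene ring).
The fused 6/6-membered bicyclic (with one nitrogen) is a single π system with 10 sp² atoms and 10 π electrons from ring double bonds. 10 = 4(2)+2, so the system is aromatic and both rings count as aromatic (quinoline).
The second 5-membered ring has only sp² ring atoms; a planar conformation would have a fully conjugated π system of 4 electrons. But 4 = 4(1), which is 4n not 4n+2, so it is not aromatic (cyclopentadienyl cation).
4 of the 6 rings are aromatic. Total: 4.

4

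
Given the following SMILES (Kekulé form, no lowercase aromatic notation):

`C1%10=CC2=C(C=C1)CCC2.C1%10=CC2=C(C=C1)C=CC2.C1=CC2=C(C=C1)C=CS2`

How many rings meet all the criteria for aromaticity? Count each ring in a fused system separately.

4

The SMILES encodes a six-membered carbon ring with three alternating C=C double bonds, fused to a saturated five-membered carbon ring; a six-membered carbon ring with three alternating C=C double bonds, fused to a five-membered carbon ring containing one C=C double bond and one sp³ carbon; a six-membered carbon ring with three alternating C=C double bonds, fused to a five-membered ring containing one sulfur and two C=C double bonds.
The 6-membered ring has a continuous p-orbital overlap around the ring; 3 ring double bonds give 6 π electrons. Since 6 = 4n+2 (n=1), it is aromatic (benzene ring).
The 5-membered ring has three sp³ carbons, so it is not fully conjugated — not aromatic (cyclopentane ring).
The second 6-membered ring is planar and fully conjugated; 3 ring double bonds give 6 π electrons. Since 6 = 4n+2 (n=1), it is aromatic (benzene ring).
The second 5-membered ring has one sp³ carbon, so it is not fully conjugated — not aromatic (cyclopentene ring).
The fused 6/5-membered bicyclic (with one sulfur) is a single π system with 9 sp² atoms and 10 π electrons from ring double bonds plus a heteroatom lone pair. 10 = 4(2)+2, so the system is aromatic and both rings count as aromatic (benzothiophene).
4 of the 6 rings are aromatic. Total: 4.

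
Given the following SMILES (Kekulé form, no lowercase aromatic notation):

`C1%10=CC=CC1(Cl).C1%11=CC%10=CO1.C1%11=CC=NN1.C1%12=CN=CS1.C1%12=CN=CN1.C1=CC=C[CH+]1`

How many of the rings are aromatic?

4

The SMILES encodes a five-membered carbon ring with two conjugated C=C double bonds and one sp³ carbon; a five-membered ring of four carbons and one oxygen, with two C=C double bonds; a five-membered ring with two adjacent nitrogens (one bearing H, one in a double bond) and two double bonds; a five-membered ring with a sulfur at position 1 and a nitrogen at position 3 (in a C=N bond), with two double bonds; a five-membered ring with nitrogens at positions 1 and 3 (one bearing H, one in a C=N bond) and two double bonds; a five-membered all-carbon ring bearing a positive charge on one carbon, with two C=C double bonds.
The 5-membered ring has one sp³ carbon, so it is not fully conjugated — not aromatic (cyclopentadiene).
The 5-membered ring with one oxygen has a continuous p-orbital overlap around the ring; 2 ring double bonds (4 π electrons) plus a heteroatom lone pair (2) give 6 π electrons. That satisfies 4n+2 with n=1, so it is aromatic (furan).
The 5-membered ring with two adjacent nitrogens (one N–H, one =N–) is fully conjugated (every ring atom contributes a p orbital); 2 ring double bonds (4 π electrons) plus a heteroatom lone pair (2) give 6 π electrons. That satisfies 4n+2 with n=1, so it is aromatic (pyrazole).
The 5-membered ring with one sulfur and one =N– has a continuous p-orbital overlap around the ring; 2 ring double bonds (4 π electrons) plus a heteroatom lone pair (2) give 6 π electrons. That satisfies 4n+2 with n=1, so it is aromatic (thiazole).
The 5-membered ring with two nitrogens (one N–H, one =N–) is planar and fully conjugated; 2 ring double bonds (4 π electrons) plus a heteroatom lone pair (2) give 6 π electrons. That satisfies 4n+2 with n=1, so it is aromatic (imidazole).
The second 5-membered ring has only sp² ring atoms; a planar conformation would have a fully conjugated π system of 4 electrons. But 4 = 4(1), which is 4n not 4n+2, so it is not aromatic (cyclopentadienyl cation).
4 of the 6 rings are aromatic. Total: 4.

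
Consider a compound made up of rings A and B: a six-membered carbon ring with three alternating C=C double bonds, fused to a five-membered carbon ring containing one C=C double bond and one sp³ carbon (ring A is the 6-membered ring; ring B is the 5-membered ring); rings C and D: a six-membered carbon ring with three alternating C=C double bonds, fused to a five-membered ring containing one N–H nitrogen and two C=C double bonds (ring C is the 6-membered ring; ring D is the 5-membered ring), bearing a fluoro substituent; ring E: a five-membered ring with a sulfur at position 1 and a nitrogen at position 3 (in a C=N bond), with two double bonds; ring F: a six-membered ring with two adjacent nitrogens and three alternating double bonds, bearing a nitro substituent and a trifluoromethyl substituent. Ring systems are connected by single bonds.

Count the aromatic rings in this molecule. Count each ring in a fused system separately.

5

Ring A has a continuous p-orbital overlap around the ring; 3 ring double bonds give 6 π electrons. 6 = 4(1)+2, so ring A is aromatic (benzene ring).
Ring B has one sp³ carbon, so it is not fully conjugated — not aromatic (cyclopentene ring).
Rings C and D form a fused bicyclic system (with one N–H) with 9 sp² atoms and 10 π electrons from ring double bonds plus a heteroatom lone pair. 10 = 4(2)+2, so the system is aromatic and both rings count as aromatic (indole).
Ring E is planar and fully conjugated; 2 ring double bonds (4 π electrons) plus a heteroatom lone pair (2) give 6 π electrons. Since 6 = 4n+2 (n=1), ring E is aromatic (thiazole).
Ring F is fully conjugated (every ring atom contributes a p orbital); 3 ring double bonds give 6 π electrons. That satisfies 4n+2 with n=1, so ring F is aromatic (pyridazine).
Aromatic: A, C, D, E, F. Total: 5.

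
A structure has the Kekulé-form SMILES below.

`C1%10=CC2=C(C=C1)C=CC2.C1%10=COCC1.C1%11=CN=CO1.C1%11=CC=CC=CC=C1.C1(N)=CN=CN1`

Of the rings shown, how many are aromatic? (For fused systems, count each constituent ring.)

3

The SMILES encodes a six-membered carbon ring with three alternating C=C double bonds, fused to a five-membered carbon ring containing one C=C double bond and one sp³ carbon; a five-membered ring of four carbons and one oxygen, with one C=C double bond and two sp³ carbons; a five-membered ring with an oxygen at position 1 and a nitrogen at position 3 (in a C=N bond), with two double bonds; an eight-membered carbon ring with four alternating C=C double bonds; a five-membered ring with nitrogens at positions 1 and 3 (one bearing H, one in a C=N bond) and two double bonds.
The 6-membered ring has a continuous p-orbital overlap around the ring; 3 ring double bonds give 6 π electrons. That satisfies 4n+2 with n=1, so it is aromatic (benzene ring).
The 5-membered ring has one sp³ carbon, so it is not fully conjugated — not aromatic (cyclopentene ring).
The 5-membered ring with one oxygen has two sp³ carbons, so it is not fully conjugated — not aromatic (2,3-dihydrofuran).
The 5-membered ring with one oxygen and one =N– is planar and fully conjugated; 2 ring double bonds (4 π electrons) plus a heteroatom lone pair (2) give 6 π electrons. 6 = 4(1)+2, so it is aromatic (oxazole).
The 8-membered ring has only sp² ring atoms; a planar conformation would have a fully conjugated π system of 8 electrons. But 8 = 4(2), which is 4n not 4n+2, so it is not aromatic (cyclooctatetraene) — cyclooctatetraene distorts into a non-planar tub to avoid antiaromaticity.
The 5-membered ring with two nitrogens (one N–H, one =N–) is planar and fully conjugated; 2 ring double bonds (4 π electrons) plus a heteroatom lone pair (2) give 6 π electrons. Since 6 = 4n+2 (n=1), it is aromatic (imidazole).
3 of the 6 rings are aromatic. Total: 3.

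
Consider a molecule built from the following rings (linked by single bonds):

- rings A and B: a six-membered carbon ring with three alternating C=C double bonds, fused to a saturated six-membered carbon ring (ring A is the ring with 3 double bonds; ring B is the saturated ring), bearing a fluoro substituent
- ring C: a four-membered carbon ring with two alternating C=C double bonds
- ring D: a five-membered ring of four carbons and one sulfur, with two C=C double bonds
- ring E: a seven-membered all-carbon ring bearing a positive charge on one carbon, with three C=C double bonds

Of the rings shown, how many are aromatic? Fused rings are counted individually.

3

Ring A is fully conjugated (every ring atom contributes a p orbital); 3 ring double bonds give 6 π electrons. 6 = 4(1)+2, so ring A is aromatic (benzene ring).
Ring B has four sp³ carbons, so it is not fully conjugated — not aromatic (cyclohexane ring).
Ring C has only sp² ring atoms; a planar conformation would have a fully conjugated π system of 4 electrons. But 4 = 4(1), which is 4n not 4n+2, so ring C is not aromatic (cyclobutadiene) — cyclobutadiene is antiaromatic and distorts to a rectangle.
Ring D has a continuous p-orbital overlap around the ring; 2 ring double bonds (4 π electrons) plus a heteroatom lone pair (2) give 6 π electrons. Since 6 = 4n+2 (n=1), ring D is aromatic (thiophene).
Ring E has a continuous p-orbital overlap around the ring; 3 ring double bonds (6 π electrons) plus the carbocation's empty p orbital (0, but keeps the ring conjugated) give 6 π electrons. Since 6 = 4n+2 (n=1), ring E is aromatic (tropylium cation).
Aromatic: A, D, E. Total: 3.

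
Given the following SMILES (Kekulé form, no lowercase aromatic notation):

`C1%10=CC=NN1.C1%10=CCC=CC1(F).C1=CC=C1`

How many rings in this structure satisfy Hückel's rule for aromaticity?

The SMILES encodes a five-membered ring with two adjacent nitrogens (one bearing H, one in a double bond) and two double bonds; a six-membered carbon ring with two isolated C=C double bonds and two sp³ carbons; a four-membered carbon ring with two alternating C=C double bonds.
The 5-membered ring with two adjacent nitrogens (one N–H, one =N–) is fully conjugated (every ring atom contributes a p orbital); 2 ring double bonds (4 π electrons) plus a heteroatom lone pair (2) give 6 π electrons. 6 = 4(1)+2, so it is aromatic (pyrazole).
The 6-membered ring has two sp³ carbons, so it is not fully conjugated — not aromatic (1,4-cyclohexadiene).
The 4-membered ring has only sp² ring atoms; a planar conformation would have a fully conjugated π system of 4 electrons. But 4 = 4(1), which is 4n not 4n+2, so it is not aromatic (cyclobutadiene) — cyclobutadiene is antiaromatic and distorts to a rectangle.
1 of the 3 rings is aromatic. Total: 1.

1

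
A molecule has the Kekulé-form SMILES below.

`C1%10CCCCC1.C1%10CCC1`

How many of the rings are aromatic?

0

The SMILES encodes a six-membered saturated carbon ring; a four-membered saturated carbon ring.
The 6-membered ring has only sp³ atoms, so it is not fully conjugated — not aromatic (cyclohexane).
The 4-membered ring has only sp³ atoms, so it is not fully conjugated — not aromatic (cyclobutane).
None of the rings are aromatic. Total: 0.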